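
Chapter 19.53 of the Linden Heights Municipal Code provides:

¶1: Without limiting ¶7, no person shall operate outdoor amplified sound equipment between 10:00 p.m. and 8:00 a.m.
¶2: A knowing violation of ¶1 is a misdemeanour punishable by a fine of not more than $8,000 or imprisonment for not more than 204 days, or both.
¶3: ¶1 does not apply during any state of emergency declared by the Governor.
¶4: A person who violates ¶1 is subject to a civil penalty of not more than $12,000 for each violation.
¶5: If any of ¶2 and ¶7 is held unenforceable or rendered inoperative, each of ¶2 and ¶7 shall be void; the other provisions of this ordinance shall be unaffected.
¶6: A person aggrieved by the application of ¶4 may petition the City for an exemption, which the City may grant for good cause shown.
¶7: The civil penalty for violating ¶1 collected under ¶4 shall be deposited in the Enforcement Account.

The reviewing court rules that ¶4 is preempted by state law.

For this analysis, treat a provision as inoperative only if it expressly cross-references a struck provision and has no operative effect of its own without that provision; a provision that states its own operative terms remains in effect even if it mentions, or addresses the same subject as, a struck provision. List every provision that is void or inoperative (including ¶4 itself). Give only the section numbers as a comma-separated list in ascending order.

¶4 is struck. ¶6 operates only by reference to ¶4, so it falls with ¶4. ¶7 has no operative effect of its own apart from ¶4 and is therefore inoperative. ¶1 mentions ¶7 but its own obligation stands independently of ¶7, so ¶1 is not affected. ¶5 declares ¶2 and ¶7 mutually dependent; since one of them has fallen, all of them are of no effect. That brings down ¶2 as well. The remainder continues in force under ¶5. That leaves ¶1, ¶3, and ¶5 in effect.

2, 4, 6, 7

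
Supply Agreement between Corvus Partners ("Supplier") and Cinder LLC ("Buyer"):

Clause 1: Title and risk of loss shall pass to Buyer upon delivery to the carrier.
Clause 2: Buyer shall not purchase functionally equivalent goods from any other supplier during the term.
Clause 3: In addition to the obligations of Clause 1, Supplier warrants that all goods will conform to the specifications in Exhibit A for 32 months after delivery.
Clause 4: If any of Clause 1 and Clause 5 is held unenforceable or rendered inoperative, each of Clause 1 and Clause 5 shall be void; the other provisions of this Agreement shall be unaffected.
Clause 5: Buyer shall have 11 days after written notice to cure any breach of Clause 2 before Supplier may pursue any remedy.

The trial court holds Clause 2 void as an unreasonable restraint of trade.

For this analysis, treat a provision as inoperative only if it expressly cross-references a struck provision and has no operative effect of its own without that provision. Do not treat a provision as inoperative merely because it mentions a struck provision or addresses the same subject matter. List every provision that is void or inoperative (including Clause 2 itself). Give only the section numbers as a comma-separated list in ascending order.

Clause 2 is struck. Clause 5 merely fixes the cure period for breach of Clause 2; with Clause 2 gone it has nothing to operate on and falls away. Clause 3 mentions Clause 1 but its own obligation stands independently of Clause 1, so Clause 3 is not affected. Clause 4 declares Clause 1 and Clause 5 mutually dependent; since one of them has fallen, all of them are of no effect. That brings down Clause 1 as well. The remainder continues in force under Clause 4. That leaves Clause 3 and Clause 4 in effect.

1, 2, 5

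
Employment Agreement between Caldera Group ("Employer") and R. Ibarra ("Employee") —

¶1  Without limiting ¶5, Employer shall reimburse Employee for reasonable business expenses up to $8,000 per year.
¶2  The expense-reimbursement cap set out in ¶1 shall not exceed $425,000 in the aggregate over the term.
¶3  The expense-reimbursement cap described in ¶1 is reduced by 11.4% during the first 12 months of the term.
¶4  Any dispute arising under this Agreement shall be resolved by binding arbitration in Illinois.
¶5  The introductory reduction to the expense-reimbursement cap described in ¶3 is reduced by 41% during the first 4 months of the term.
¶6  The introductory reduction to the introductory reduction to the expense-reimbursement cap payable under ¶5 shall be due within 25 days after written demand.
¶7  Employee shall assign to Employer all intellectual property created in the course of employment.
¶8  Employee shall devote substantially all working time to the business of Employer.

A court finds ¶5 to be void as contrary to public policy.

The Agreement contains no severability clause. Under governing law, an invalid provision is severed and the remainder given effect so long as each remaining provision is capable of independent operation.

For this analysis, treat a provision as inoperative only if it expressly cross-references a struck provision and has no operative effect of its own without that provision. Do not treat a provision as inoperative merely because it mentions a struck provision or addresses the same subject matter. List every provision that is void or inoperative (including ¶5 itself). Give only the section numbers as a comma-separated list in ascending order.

5, 6

¶5 is struck. The whole of ¶6 is the payment deadline for the introductory reduction to the introductory reduction to the expense-reimbursement cap, defined by reference to ¶5, so ¶6 cannot stand once ¶5 is removed. Although ¶1 refers to ¶5, its operative terms do not depend on ¶5, so it remains in effect. With no severability clause, the stated default rule severs what cannot stand and enforces each remaining provision that can operate on its own. ¶1, ¶2, ¶3, ¶4, ¶7, and ¶8 remain in effect.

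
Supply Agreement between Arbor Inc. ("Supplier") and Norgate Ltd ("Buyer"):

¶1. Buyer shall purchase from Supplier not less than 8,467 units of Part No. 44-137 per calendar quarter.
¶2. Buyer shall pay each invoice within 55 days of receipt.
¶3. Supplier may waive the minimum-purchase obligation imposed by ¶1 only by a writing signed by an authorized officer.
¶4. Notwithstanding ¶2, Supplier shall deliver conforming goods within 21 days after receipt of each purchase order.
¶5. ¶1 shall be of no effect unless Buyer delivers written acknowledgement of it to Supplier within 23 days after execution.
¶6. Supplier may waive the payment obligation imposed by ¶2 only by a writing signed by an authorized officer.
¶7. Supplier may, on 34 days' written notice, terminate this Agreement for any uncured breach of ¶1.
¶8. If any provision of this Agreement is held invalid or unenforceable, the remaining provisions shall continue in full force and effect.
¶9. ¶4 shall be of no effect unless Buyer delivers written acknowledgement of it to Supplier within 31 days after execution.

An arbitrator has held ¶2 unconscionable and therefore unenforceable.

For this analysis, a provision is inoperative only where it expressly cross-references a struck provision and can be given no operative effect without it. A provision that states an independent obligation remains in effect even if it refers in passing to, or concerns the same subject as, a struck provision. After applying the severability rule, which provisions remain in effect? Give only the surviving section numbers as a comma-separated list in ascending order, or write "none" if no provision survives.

¶2 is struck. The only function of ¶6 is the waiver condition for ¶2, so it cannot stand once ¶2 is removed. Although ¶4 refers to ¶2, its operative terms do not depend on ¶2, so it remains in effect. Under the severability clause in ¶8, the remaining provisions continue in force. That leaves ¶1, ¶3, ¶4, ¶5, ¶7, ¶8, and ¶9 in effect.

1, 3, 4, 5, 7, 8, 9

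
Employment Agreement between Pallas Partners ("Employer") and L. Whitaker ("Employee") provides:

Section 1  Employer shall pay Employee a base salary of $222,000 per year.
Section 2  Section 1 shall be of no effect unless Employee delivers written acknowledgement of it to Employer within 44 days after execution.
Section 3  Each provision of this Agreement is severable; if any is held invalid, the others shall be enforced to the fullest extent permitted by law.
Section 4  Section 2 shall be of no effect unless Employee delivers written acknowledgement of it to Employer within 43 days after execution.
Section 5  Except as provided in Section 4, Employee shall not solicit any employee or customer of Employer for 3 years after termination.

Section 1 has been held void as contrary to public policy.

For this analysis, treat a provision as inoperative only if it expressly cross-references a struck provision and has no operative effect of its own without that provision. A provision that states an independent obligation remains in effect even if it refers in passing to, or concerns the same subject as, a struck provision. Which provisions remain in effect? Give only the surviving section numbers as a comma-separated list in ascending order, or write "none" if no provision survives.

Section 1 is struck. Section 2 operates only by reference to Section 1, so it falls with Section 1. Section 4 has no operative effect of its own apart from Section 2 and is therefore inoperative. Although Section 5 refers to Section 4, its operative terms do not depend on Section 4, so it remains in effect. Section 3 is a severability clause and preserves every provision that can still be given independent effect. Section 3 and Section 5 remain in effect.

3, 5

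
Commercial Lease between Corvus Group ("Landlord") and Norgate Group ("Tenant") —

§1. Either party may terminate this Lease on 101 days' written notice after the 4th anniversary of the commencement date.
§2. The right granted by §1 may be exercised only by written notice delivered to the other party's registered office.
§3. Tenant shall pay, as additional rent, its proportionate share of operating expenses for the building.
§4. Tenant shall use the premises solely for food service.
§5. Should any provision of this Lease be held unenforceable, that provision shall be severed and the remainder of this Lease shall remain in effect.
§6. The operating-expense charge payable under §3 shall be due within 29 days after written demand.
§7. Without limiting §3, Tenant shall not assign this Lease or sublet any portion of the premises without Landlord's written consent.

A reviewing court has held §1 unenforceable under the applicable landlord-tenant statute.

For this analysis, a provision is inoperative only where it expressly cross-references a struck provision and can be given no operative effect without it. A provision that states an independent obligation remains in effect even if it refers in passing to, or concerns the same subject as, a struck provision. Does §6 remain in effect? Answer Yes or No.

Yes

§1 is struck. §2 has no operative effect of its own apart from §1 and is therefore inoperative. §5 is a severability clause and preserves every provision that can still be given independent effect. The provisions still in force are §3, §4, §5, §6, and §7. §6 is among the surviving provisions, so the answer is yes.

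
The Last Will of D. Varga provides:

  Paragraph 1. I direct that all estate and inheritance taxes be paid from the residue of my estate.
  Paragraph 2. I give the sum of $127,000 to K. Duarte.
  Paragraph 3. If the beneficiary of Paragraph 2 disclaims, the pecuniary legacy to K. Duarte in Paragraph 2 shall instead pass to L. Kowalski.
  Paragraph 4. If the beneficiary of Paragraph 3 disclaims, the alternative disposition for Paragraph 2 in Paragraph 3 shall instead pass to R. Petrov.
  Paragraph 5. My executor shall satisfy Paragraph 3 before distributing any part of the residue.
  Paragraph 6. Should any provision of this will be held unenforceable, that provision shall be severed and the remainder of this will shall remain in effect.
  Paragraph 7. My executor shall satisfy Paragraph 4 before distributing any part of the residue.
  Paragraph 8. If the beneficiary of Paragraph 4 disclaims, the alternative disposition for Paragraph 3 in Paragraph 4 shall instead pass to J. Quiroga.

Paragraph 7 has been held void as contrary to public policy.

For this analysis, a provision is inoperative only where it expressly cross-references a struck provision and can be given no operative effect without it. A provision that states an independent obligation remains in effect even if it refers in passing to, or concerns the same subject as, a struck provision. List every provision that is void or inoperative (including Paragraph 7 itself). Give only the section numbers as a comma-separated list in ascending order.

7

Paragraph 7 is struck. No other provision's operative terms depend on Paragraph 7. Paragraph 6 is a severability clause and preserves every provision that can still be given independent effect. The provisions still in force are Paragraph 1, Paragraph 2, Paragraph 3, Paragraph 4, Paragraph 5, Paragraph 6, and Paragraph 8.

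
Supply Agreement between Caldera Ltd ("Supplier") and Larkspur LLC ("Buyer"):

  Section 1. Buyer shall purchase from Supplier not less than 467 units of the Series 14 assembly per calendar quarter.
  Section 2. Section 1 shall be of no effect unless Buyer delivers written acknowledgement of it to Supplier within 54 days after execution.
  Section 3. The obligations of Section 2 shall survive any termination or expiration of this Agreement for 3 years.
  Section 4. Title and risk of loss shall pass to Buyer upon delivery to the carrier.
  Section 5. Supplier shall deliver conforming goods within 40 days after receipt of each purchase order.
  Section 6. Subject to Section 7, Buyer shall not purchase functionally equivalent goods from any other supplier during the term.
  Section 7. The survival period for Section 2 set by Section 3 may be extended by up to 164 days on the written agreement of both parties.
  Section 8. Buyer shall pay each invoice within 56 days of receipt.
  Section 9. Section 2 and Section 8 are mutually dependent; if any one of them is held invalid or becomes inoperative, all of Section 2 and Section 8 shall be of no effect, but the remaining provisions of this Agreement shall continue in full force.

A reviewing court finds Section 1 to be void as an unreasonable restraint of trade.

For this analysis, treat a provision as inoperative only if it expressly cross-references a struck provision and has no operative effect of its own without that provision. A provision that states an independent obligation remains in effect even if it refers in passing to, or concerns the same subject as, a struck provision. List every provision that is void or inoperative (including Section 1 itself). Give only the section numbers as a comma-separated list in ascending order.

Section 1 is struck. Section 2 has no operative effect of its own apart from Section 1 and is therefore inoperative. Section 3 merely fixes the survival period for Section 2; with Section 2 gone it has nothing to operate on and falls away. Section 7 does nothing except set the extension of the survival period for Section 2 by reference to Section 3; with Section 3 gone it has no independent effect and is inoperative. Although Section 6 refers to Section 7, its operative terms do not depend on Section 7, so it remains in effect. Section 9 declares Section 2 and Section 8 mutually dependent; since one of them has fallen, all of them are of no effect. That brings down Section 8 as well. The remainder continues in force under Section 9. Section 4, Section 5, Section 6, and Section 9 remain in effect.

1, 2, 3, 7, 8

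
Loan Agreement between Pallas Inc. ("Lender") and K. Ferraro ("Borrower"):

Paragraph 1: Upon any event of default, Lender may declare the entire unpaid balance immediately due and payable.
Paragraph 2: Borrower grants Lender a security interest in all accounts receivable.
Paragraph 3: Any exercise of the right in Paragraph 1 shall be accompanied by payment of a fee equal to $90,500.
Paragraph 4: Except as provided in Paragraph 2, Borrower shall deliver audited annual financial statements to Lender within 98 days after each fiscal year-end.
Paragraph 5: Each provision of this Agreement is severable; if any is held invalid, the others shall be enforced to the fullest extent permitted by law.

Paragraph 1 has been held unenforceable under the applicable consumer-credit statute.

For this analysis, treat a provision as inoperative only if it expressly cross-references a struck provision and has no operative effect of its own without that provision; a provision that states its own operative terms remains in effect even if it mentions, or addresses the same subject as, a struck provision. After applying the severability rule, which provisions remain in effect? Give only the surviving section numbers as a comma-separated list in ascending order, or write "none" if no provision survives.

Paragraph 1 is struck. The only function of Paragraph 3 is the exercise fee for Paragraph 1, so it cannot stand once Paragraph 1 is removed. Paragraph 5 is a severability clause and preserves every provision that can still be given independent effect. The provisions still in force are Paragraph 2, Paragraph 4, and Paragraph 5.

2, 4, 5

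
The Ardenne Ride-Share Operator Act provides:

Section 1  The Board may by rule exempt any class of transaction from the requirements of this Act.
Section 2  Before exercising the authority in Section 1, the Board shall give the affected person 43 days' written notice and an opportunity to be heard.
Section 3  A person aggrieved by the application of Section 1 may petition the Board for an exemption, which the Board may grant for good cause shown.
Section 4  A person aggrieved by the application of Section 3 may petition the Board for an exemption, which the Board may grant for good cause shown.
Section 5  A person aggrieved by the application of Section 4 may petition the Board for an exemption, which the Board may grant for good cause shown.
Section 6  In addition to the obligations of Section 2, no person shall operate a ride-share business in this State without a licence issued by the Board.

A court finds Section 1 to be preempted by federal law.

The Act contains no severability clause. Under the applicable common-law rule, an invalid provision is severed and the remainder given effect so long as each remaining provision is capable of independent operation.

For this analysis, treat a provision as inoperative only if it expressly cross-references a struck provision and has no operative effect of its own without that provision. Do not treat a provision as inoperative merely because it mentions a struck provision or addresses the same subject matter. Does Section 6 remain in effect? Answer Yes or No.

Section 1 is struck. Section 2 has no operative effect of its own apart from Section 1 and is therefore inoperative. Section 3 operates only by reference to Section 1, so it falls with Section 1. The only function of Section 4 is the exemption procedure for Section 3, so it cannot stand once Section 3 is removed. Section 5 has no operative effect of its own apart from Section 4 and is therefore inoperative. Section 6 mentions Section 2 but its own obligation stands independently of Section 2, so Section 6 is not affected. With no severability clause, the stated default rule severs what cannot stand and enforces each remaining provision that can operate on its own. Only Section 6 remains in effect. Section 6 is among the surviving provisions, so the answer is yes.

Yes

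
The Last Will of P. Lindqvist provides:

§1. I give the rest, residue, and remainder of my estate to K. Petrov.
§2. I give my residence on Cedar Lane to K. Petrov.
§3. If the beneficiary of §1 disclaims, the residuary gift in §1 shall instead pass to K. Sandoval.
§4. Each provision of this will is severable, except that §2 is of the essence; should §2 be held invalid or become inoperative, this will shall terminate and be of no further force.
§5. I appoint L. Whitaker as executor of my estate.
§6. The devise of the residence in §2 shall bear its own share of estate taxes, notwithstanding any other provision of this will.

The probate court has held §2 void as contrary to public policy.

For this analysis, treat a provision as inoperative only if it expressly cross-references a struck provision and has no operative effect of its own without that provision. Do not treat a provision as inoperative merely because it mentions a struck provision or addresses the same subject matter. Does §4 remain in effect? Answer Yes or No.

No

§2 is struck. §6 has no operative effect of its own apart from §2 and is therefore inoperative. §4 makes §2 an essential term, and §2 is the provision held invalid; under §4, the entire will is therefore void. No provision of the will survives. §4 is among the inoperative provisions, so the answer is no.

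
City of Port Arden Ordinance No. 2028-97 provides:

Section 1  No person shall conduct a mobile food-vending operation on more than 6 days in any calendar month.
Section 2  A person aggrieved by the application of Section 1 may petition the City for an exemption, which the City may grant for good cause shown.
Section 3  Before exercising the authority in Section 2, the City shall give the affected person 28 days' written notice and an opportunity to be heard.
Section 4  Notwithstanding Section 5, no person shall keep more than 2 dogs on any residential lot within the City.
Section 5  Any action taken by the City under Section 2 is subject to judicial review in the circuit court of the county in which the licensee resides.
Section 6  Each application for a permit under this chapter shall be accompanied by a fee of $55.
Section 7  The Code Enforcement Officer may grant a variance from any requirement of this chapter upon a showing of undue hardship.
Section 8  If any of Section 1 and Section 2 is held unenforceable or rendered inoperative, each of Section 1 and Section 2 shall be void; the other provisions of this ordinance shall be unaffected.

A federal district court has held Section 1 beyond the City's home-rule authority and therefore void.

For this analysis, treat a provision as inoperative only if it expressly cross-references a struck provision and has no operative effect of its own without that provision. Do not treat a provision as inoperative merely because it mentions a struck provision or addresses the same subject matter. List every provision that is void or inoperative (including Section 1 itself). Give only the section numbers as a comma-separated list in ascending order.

Section 1 is struck. The only function of Section 2 is the exemption procedure for Section 1, so it cannot stand once Section 1 is removed. Section 3 merely fixes the notice-and-hearing requirement for Section 2; with Section 2 gone it has nothing to operate on and falls away. Section 5 has no operative effect of its own apart from Section 2 and is therefore inoperative. Although Section 4 refers to Section 5, its operative terms do not depend on Section 5, so it remains in effect. Section 8 declares Section 1 and Section 2 mutually dependent; since one of them has fallen, all of them are of no effect. The remainder continues in force under Section 8. Section 4, Section 6, Section 7, and Section 8 remain in effect.

1, 2, 3, 5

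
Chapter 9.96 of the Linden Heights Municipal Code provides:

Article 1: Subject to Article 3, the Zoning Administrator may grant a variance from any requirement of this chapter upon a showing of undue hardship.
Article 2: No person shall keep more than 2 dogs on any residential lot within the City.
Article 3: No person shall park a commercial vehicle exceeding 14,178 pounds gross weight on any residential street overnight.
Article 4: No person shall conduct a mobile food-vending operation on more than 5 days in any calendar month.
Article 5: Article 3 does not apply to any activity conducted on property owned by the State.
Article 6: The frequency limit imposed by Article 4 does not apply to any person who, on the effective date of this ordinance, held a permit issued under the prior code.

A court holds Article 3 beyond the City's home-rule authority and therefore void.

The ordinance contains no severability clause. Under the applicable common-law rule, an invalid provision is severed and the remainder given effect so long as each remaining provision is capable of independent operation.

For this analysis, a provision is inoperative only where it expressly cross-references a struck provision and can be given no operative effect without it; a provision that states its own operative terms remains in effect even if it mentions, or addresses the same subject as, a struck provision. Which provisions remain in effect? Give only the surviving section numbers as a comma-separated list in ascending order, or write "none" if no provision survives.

1, 2, 4, 6

Article 3 is struck. Article 5 operates only by reference to Article 3, so it falls with Article 3. Although Article 1 refers to Article 3, its operative terms do not depend on Article 3, so it remains in effect. With no severability clause, the stated default rule severs what cannot stand and enforces each remaining provision that can operate on its own. Article 1, Article 2, Article 4, and Article 6 remain in effect.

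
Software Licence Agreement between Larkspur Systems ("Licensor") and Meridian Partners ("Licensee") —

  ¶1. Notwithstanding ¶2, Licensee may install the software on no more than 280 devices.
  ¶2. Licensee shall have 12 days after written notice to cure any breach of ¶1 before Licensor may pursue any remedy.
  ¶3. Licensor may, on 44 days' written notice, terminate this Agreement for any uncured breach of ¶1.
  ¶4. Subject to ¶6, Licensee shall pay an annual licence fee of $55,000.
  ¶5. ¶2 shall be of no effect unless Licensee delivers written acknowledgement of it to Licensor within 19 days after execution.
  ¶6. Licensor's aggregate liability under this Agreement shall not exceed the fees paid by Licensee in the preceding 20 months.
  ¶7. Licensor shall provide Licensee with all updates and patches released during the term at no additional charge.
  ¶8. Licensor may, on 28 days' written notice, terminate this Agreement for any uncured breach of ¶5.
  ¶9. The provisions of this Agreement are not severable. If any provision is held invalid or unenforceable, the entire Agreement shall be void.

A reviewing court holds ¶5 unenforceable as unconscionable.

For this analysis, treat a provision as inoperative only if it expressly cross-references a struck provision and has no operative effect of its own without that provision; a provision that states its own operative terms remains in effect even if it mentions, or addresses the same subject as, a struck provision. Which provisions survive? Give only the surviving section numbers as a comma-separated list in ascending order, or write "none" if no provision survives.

none

¶5 is struck. ¶8 operates only by reference to ¶5, so it falls with ¶5. ¶9 provides that the Agreement is not severable, so the invalidity of any one provision voids the entire Agreement. No provision of the Agreement survives.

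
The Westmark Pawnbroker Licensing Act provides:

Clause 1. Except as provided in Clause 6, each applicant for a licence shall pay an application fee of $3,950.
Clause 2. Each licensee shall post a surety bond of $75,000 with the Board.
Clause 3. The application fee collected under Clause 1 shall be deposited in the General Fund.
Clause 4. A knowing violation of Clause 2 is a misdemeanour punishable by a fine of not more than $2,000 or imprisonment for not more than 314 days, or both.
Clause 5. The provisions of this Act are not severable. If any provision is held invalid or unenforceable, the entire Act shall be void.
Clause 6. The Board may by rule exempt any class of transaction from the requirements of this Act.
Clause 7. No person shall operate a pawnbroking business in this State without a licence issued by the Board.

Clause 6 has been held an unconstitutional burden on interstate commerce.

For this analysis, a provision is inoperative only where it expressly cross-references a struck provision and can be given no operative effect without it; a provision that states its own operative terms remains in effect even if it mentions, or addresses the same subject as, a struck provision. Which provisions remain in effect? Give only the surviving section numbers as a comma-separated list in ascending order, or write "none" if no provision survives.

Clause 6 is struck. Nothing else in the Act is defined by reference to Clause 6. Clause 5 provides that the Act is not severable, so the invalidity of any one provision voids the entire Act. No provision of the Act survives.

none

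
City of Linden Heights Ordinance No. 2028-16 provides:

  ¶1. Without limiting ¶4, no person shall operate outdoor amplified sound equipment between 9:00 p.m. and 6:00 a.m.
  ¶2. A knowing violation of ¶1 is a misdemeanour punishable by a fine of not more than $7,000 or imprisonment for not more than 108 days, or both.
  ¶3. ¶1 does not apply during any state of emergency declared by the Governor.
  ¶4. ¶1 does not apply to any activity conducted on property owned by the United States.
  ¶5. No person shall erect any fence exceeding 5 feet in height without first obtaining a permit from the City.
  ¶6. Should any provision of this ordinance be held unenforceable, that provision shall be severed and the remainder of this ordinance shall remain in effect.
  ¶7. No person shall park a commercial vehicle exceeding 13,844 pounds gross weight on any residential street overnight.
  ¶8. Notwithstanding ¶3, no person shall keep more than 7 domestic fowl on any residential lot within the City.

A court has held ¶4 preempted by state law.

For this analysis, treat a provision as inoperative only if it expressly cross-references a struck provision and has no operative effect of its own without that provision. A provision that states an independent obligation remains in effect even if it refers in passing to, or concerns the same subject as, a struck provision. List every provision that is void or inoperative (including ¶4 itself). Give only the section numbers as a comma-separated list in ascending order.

¶4 is struck. Although ¶1 refers to ¶4, its operative terms do not depend on ¶4, so it remains in effect. Nothing else in the ordinance is defined by reference to ¶4. ¶6 is a severability clause and preserves every provision that can still be given independent effect. ¶1, ¶2, ¶3, ¶5, ¶6, ¶7, and ¶8 remain in effect.

4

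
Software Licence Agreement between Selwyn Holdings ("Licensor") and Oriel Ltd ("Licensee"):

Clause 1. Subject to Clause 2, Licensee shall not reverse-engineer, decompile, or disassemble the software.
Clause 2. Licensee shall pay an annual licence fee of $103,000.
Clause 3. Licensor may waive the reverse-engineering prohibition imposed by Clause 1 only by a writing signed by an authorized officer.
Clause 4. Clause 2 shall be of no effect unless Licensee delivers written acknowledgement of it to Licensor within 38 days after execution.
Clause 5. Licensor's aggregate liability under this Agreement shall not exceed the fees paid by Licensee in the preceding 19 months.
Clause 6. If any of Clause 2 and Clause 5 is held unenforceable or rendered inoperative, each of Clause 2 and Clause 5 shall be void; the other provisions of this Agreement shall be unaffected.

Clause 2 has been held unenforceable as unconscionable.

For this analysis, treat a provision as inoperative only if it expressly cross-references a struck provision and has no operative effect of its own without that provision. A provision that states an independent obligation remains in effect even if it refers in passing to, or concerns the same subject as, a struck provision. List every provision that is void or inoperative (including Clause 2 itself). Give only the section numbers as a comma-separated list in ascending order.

2, 4, 5

Clause 2 is struck. Clause 4 has no operative effect of its own apart from Clause 2 and is therefore inoperative. Clause 1 mentions Clause 2 but its own obligation stands independently of Clause 2, so Clause 1 is not affected. Clause 6 declares Clause 2 and Clause 5 mutually dependent; since one of them has fallen, all of them are of no effect. That brings down Clause 5 as well. The remainder continues in force under Clause 6. Clause 1, Clause 3, and Clause 6 remain in effect.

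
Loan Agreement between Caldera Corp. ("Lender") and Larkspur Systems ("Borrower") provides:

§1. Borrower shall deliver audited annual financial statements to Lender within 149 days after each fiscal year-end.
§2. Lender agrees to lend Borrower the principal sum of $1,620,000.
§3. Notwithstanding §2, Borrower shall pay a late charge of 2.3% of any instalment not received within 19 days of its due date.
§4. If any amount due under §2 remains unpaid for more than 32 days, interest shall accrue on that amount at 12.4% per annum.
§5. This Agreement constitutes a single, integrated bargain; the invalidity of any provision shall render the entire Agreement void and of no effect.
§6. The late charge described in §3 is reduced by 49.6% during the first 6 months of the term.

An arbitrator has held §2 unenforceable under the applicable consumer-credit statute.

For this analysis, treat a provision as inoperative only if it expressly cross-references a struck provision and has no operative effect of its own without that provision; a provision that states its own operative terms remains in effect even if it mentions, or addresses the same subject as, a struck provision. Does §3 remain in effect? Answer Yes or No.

No

§2 is struck. §4 operates only by reference to §2, so it falls with §2. §5 provides that the Agreement is not severable, so the invalidity of any one provision voids the entire Agreement. No provision of the Agreement survives. §3 is among the inoperative provisions, so the answer is no.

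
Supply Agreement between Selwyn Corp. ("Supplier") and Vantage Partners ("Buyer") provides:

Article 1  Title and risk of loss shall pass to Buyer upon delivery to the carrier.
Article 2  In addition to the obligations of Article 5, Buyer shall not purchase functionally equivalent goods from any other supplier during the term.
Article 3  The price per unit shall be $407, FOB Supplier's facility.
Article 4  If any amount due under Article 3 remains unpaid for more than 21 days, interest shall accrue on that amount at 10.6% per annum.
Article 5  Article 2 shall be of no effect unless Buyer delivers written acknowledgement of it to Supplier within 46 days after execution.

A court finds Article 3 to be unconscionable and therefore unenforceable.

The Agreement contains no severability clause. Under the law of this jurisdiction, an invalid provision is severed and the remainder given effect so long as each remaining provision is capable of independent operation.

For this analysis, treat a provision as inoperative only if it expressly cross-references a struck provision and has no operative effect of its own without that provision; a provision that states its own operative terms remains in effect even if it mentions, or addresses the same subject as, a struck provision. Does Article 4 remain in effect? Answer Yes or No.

No

Article 3 is struck. Article 4 does nothing except set the default interest on the unit price by reference to Article 3; with Article 3 gone it has no independent effect and is inoperative. Under the stated default rule, only provisions that cannot operate independently fall away; the rest are enforced. The provisions still in force are Article 1, Article 2, and Article 5. Article 4 is among the inoperative provisions, so the answer is no.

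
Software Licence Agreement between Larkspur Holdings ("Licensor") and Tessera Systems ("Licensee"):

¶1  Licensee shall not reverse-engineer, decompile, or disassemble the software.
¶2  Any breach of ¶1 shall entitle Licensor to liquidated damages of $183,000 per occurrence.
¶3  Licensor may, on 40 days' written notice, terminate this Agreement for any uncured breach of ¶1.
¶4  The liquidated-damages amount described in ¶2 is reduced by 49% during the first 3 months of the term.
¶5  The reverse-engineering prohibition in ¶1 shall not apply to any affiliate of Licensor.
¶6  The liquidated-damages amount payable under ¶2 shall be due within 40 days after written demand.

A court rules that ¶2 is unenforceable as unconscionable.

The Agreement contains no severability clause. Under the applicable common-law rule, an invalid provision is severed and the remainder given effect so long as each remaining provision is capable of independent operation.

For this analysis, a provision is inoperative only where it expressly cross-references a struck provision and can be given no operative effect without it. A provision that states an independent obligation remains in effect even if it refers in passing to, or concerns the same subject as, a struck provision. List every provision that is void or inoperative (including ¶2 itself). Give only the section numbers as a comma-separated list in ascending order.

2, 4, 6

¶2 is struck. The whole of ¶4 is the introductory reduction to the liquidated-damages amount, defined by reference to ¶2, so ¶4 cannot stand once ¶2 is removed. ¶6 does nothing except set the payment deadline for the liquidated-damages amount by reference to ¶2; with ¶2 gone it has no independent effect and is inoperative. Under the stated default rule, only provisions that cannot operate independently fall away; the rest are enforced. The provisions still in force are ¶1, ¶3, and ¶5.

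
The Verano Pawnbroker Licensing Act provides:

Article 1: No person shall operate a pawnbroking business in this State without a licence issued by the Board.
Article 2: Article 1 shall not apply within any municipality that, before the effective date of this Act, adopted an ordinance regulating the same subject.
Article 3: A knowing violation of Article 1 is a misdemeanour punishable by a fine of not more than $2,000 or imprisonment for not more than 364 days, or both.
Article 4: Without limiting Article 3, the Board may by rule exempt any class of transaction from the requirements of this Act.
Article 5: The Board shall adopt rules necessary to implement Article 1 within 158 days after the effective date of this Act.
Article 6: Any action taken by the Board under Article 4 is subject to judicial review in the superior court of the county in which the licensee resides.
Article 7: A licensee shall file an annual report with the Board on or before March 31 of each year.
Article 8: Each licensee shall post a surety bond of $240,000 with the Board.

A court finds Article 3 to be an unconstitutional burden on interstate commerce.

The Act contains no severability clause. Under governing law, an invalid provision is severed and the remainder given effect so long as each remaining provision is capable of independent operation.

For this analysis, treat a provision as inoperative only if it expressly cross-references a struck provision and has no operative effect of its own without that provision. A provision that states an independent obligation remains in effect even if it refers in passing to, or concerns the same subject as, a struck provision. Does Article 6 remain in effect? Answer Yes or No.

Yes

Article 3 is struck. Article 4 mentions Article 3 but its own obligation stands independently of Article 3, so Article 4 is not affected. Nothing else in the Act is defined by reference to Article 3. With no severability clause, the stated default rule severs what cannot stand and enforces each remaining provision that can operate on its own. Article 1, Article 2, Article 4, Article 5, Article 6, Article 7, and Article 8 remain in effect. Article 6 is among the surviving provisions, so the answer is yes.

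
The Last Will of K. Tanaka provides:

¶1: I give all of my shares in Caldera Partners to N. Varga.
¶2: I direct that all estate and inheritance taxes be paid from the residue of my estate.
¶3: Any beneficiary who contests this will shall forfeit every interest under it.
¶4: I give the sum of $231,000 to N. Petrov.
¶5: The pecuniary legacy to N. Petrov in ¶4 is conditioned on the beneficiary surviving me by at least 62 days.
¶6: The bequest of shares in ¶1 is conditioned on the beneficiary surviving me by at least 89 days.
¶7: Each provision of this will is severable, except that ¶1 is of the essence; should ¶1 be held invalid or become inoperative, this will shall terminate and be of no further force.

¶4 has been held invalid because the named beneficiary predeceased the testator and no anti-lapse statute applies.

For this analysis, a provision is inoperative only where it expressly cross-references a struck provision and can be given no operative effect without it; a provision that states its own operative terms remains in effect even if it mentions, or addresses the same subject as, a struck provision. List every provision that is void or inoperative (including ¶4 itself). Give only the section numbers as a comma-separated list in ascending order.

¶4 is struck. ¶5 merely fixes the survivorship condition on ¶4; with ¶4 gone it has nothing to operate on and falls away. ¶7 makes ¶1 an essential term, but ¶1 is unaffected, so the severability proviso in ¶7 preserves the remaining provisions. That leaves ¶1, ¶2, ¶3, ¶6, and ¶7 in effect.

4, 5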